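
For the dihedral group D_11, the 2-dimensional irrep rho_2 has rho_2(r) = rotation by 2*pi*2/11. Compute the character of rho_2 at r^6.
chi_{rho_2}(r^6) = 2*cos(2*pi*2*6/11) = 2*cos(24*pi/11)

rho_2(r^6) is rotation by angle 2*pi*2*6/11, whose trace is 2*cos(2*pi*2*6/11) = 2*cos(24*pi/11).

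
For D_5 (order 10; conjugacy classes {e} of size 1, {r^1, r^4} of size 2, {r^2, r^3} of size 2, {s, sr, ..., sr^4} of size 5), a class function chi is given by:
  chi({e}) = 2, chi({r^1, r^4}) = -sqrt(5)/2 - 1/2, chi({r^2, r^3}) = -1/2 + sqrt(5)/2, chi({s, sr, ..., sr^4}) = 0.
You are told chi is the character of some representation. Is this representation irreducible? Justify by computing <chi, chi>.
Irreducible: <chi, chi> = 1.

Reasoning: <chi, chi> = (1/|G|) sum_C |C| * |chi(C)|^2 = (1/10)[1*|2|^2 + 2*|-sqrt(5)/2 - 1/2|^2 + 2*|-1/2 + sqrt(5)/2|^2 + 5*|0|^2]
  = (1/10)[(4) + (sqrt(5) + 3) + (3 - sqrt(5)) + (0)] = 10/10 = 1.
A character is irreducible iff <chi, chi> = 1, so this representation is irreducible.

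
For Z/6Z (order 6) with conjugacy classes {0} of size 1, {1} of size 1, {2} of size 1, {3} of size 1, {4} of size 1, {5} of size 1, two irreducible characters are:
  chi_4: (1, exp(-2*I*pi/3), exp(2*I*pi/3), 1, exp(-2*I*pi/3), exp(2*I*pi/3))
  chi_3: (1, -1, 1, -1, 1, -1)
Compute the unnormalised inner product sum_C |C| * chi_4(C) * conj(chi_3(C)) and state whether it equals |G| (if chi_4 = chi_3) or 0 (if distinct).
Sum = 0; so <chi_4, chi_3> = 0 (distinct irreducibles are orthogonal).

Why: Compute term by term over conjugacy classes (|C| * chi_4(C) * conj(chi_3(C))):
  1*(1)*conj(1) + 1*(exp(-2*I*pi/3))*conj(-1) + 1*(exp(2*I*pi/3))*conj(1) + 1*(1)*conj(-1) + 1*(exp(-2*I*pi/3))*conj(1) + 1*(exp(2*I*pi/3))*conj(-1)
  = (1) + (-exp(-2*I*pi/3)) + (exp(2*I*pi/3)) + (-1) + (exp(-2*I*pi/3)) + (-exp(2*I*pi/3))
  = 0.
(Exp terms are combined using exp(i*s)*conj(exp(i*t)) = exp(i*(s-t)), and sums of them are collapsed using the identity that for every m > 1 the m distinct m-th roots of unity sum to 0, e.g. 1 + exp(2*I*pi/3) + exp(-2*I*pi/3) = 0.)
Dividing by |G| = 6 gives 0/6 = 0, matching the row-orthogonality relation <chi_4, chi_3> = [chi_4 = chi_3].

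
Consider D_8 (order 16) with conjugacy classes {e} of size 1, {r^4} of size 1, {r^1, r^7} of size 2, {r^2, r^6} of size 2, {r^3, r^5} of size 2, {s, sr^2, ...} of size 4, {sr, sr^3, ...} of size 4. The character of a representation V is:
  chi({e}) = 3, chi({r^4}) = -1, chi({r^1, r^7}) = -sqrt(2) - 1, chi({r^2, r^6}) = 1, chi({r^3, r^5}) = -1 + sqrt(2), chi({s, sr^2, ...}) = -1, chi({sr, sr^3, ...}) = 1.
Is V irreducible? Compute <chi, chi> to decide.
Not irreducible (reducible): <chi, chi> = 2 > 1.

Solution. <chi, chi> = (1/|G|) sum_C |C| * |chi(C)|^2 = (1/16)[1*|3|^2 + 1*|-1|^2 + 2*|-sqrt(2) - 1|^2 + 2*|1|^2 + 2*|-1 + sqrt(2)|^2 + 4*|-1|^2 + 4*|1|^2]
  = (1/16)[(9) + (1) + (4*sqrt(2) + 6) + (2) + (6 - 4*sqrt(2)) + (4) + (4)] = 32/16 = 2.
A character is irreducible iff <chi, chi> = 1, so this representation is reducible.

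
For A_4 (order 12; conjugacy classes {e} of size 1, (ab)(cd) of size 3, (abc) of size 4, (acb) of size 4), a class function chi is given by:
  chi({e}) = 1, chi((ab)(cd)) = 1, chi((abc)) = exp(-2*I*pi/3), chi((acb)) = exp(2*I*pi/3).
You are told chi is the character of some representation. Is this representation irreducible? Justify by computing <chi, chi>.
Irreducible: <chi, chi> = 1.

Proof sketch: <chi, chi> = (1/|G|) sum_C |C| * |chi(C)|^2 = (1/12)[1*|1|^2 + 3*|1|^2 + 4*|exp(-2*I*pi/3)|^2 + 4*|exp(2*I*pi/3)|^2]
  = (1/12)[(1) + (3) + (4) + (4)] = 12/12 = 1.
(Exp terms are combined using exp(i*s)*conj(exp(i*t)) = exp(i*(s-t)), and sums of them are collapsed using the identity that for every m > 1 the m distinct m-th roots of unity sum to 0, e.g. 1 + exp(2*I*pi/3) + exp(-2*I*pi/3) = 0.)
A character is irreducible iff <chi, chi> = 1, so this representation is irreducible.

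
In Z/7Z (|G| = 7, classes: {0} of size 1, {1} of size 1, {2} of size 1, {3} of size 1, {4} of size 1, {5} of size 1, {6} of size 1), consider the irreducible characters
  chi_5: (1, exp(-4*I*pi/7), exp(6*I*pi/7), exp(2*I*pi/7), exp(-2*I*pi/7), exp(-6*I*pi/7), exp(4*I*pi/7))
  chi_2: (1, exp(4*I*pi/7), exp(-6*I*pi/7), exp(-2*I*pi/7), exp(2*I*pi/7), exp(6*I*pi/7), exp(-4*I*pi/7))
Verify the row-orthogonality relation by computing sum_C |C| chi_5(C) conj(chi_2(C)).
Sum = 0; so <chi_5, chi_2> = 0 (distinct irreducibles are orthogonal).

Reasoning: Compute term by term over conjugacy classes (|C| * chi_5(C) * conj(chi_2(C))):
  1*(1)*conj(1) + 1*(exp(-4*I*pi/7))*conj(exp(4*I*pi/7)) + 1*(exp(6*I*pi/7))*conj(exp(-6*I*pi/7)) + 1*(exp(2*I*pi/7))*conj(exp(-2*I*pi/7)) + 1*(exp(-2*I*pi/7))*conj(exp(2*I*pi/7)) + 1*(exp(-6*I*pi/7))*conj(exp(6*I*pi/7)) + 1*(exp(4*I*pi/7))*conj(exp(-4*I*pi/7))
  = (1) + (exp(6*I*pi/7)) + (exp(-2*I*pi/7)) + (exp(4*I*pi/7)) + (exp(-4*I*pi/7)) + (exp(2*I*pi/7)) + (exp(-6*I*pi/7))
  = 0.
(Exp terms are combined using exp(i*s)*conj(exp(i*t)) = exp(i*(s-t)), and sums of them are collapsed using the identity that for every m > 1 the m distinct m-th roots of unity sum to 0, e.g. 1 + exp(2*I*pi/3) + exp(-2*I*pi/3) = 0.)
Dividing by |G| = 7 gives 0/7 = 0, matching the row-orthogonality relation <chi_5, chi_2> = [chi_5 = chi_2].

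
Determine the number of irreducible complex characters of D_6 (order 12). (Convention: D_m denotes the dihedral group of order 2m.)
6

Proof sketch: The number of irreducible complex representations of a finite group equals its number of conjugacy classes. D_6 has 6 conjugacy classes (n/2 + 3 for n even), so D_6 (order 12) has exactly 6 irreducible complex representations.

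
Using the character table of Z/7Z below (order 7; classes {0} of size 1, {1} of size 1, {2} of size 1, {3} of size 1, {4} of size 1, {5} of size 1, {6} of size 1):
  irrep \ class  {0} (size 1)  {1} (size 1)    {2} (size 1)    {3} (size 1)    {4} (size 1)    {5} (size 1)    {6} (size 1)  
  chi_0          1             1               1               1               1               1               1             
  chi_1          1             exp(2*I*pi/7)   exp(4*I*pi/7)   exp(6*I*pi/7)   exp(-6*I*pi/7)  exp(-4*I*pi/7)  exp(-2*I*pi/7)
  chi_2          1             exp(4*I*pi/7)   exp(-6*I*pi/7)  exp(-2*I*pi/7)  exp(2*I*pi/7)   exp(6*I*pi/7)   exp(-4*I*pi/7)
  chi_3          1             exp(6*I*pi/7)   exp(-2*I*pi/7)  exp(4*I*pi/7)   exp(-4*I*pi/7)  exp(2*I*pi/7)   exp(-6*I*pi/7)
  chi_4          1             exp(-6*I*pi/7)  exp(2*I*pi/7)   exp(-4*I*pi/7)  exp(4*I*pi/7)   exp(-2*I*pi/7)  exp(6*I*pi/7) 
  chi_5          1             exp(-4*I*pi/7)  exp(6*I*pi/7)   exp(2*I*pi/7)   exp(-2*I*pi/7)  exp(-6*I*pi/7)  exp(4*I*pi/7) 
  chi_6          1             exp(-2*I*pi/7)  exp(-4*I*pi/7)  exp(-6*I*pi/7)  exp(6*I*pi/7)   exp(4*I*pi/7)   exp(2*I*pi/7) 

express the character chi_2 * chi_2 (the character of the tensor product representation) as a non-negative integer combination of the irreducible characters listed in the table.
chi_2 tensor chi_2 = chi_4 (all other irreducibles have multiplicity 0).

Working: The character of a tensor product is the pointwise product (chi_2 * chi_2)(C) = chi_2(C) * chi_2(C):
  {0}: (1)*(1), {1}: (exp(4*I*pi/7))*(exp(4*I*pi/7)), {2}: (exp(-6*I*pi/7))*(exp(-6*I*pi/7)), {3}: (exp(-2*I*pi/7))*(exp(-2*I*pi/7)), {4}: (exp(2*I*pi/7))*(exp(2*I*pi/7)), {5}: (exp(6*I*pi/7))*(exp(6*I*pi/7)), {6}: (exp(-4*I*pi/7))*(exp(-4*I*pi/7))
so (chi_2 * chi_2) takes values
  {0} -> 1, {1} -> exp(-6*I*pi/7), {2} -> exp(2*I*pi/7), {3} -> exp(-4*I*pi/7), {4} -> exp(4*I*pi/7), {5} -> exp(-2*I*pi/7), {6} -> exp(6*I*pi/7).
Now take the inner product of this character with each irreducible chi from the table, <chi_2*chi_2, chi> = (1/7) sum_C |C| (chi_2*chi_2)(C) conj(chi(C)):
  <chi_2*chi_2, chi_0> = (1/7)[1*(1)*conj(1) + 1*(exp(-6*I*pi/7))*conj(1) + 1*(exp(2*I*pi/7))*conj(1) + 1*(exp(-4*I*pi/7))*conj(1) + 1*(exp(4*I*pi/7))*conj(1) + 1*(exp(-2*I*pi/7))*conj(1) + 1*(exp(6*I*pi/7))*conj(1)]
      = (1/7)[(1) + (exp(-6*I*pi/7)) + (exp(2*I*pi/7)) + (exp(-4*I*pi/7)) + (exp(4*I*pi/7)) + (exp(-2*I*pi/7)) + (exp(6*I*pi/7))] = 0/7 = 0
  <chi_2*chi_2, chi_1> = (1/7)[1*(1)*conj(1) + 1*(exp(-6*I*pi/7))*conj(exp(2*I*pi/7)) + 1*(exp(2*I*pi/7))*conj(exp(4*I*pi/7)) + 1*(exp(-4*I*pi/7))*conj(exp(6*I*pi/7)) + 1*(exp(4*I*pi/7))*conj(exp(-6*I*pi/7)) + 1*(exp(-2*I*pi/7))*conj(exp(-4*I*pi/7)) + 1*(exp(6*I*pi/7))*conj(exp(-2*I*pi/7))]
      = (1/7)[(1) + (exp(6*I*pi/7)) + (exp(-2*I*pi/7)) + (exp(4*I*pi/7)) + (exp(-4*I*pi/7)) + (exp(2*I*pi/7)) + (exp(-6*I*pi/7))] = 0/7 = 0
  <chi_2*chi_2, chi_2> = (1/7)[1*(1)*conj(1) + 1*(exp(-6*I*pi/7))*conj(exp(4*I*pi/7)) + 1*(exp(2*I*pi/7))*conj(exp(-6*I*pi/7)) + 1*(exp(-4*I*pi/7))*conj(exp(-2*I*pi/7)) + 1*(exp(4*I*pi/7))*conj(exp(2*I*pi/7)) + 1*(exp(-2*I*pi/7))*conj(exp(6*I*pi/7)) + 1*(exp(6*I*pi/7))*conj(exp(-4*I*pi/7))]
      = (1/7)[(1) + (exp(4*I*pi/7)) + (exp(-6*I*pi/7)) + (exp(-2*I*pi/7)) + (exp(2*I*pi/7)) + (exp(6*I*pi/7)) + (exp(-4*I*pi/7))] = 0/7 = 0
  <chi_2*chi_2, chi_3> = (1/7)[1*(1)*conj(1) + 1*(exp(-6*I*pi/7))*conj(exp(6*I*pi/7)) + 1*(exp(2*I*pi/7))*conj(exp(-2*I*pi/7)) + 1*(exp(-4*I*pi/7))*conj(exp(4*I*pi/7)) + 1*(exp(4*I*pi/7))*conj(exp(-4*I*pi/7)) + 1*(exp(-2*I*pi/7))*conj(exp(2*I*pi/7)) + 1*(exp(6*I*pi/7))*conj(exp(-6*I*pi/7))]
      = (1/7)[(1) + (exp(2*I*pi/7)) + (exp(4*I*pi/7)) + (exp(6*I*pi/7)) + (exp(-6*I*pi/7)) + (exp(-4*I*pi/7)) + (exp(-2*I*pi/7))] = 0/7 = 0
  <chi_2*chi_2, chi_4> = (1/7)[1*(1)*conj(1) + 1*(exp(-6*I*pi/7))*conj(exp(-6*I*pi/7)) + 1*(exp(2*I*pi/7))*conj(exp(2*I*pi/7)) + 1*(exp(-4*I*pi/7))*conj(exp(-4*I*pi/7)) + 1*(exp(4*I*pi/7))*conj(exp(4*I*pi/7)) + 1*(exp(-2*I*pi/7))*conj(exp(-2*I*pi/7)) + 1*(exp(6*I*pi/7))*conj(exp(6*I*pi/7))]
      = (1/7)[(1) + (1) + (1) + (1) + (1) + (1) + (1)] = 7/7 = 1
  <chi_2*chi_2, chi_5> = (1/7)[1*(1)*conj(1) + 1*(exp(-6*I*pi/7))*conj(exp(-4*I*pi/7)) + 1*(exp(2*I*pi/7))*conj(exp(6*I*pi/7)) + 1*(exp(-4*I*pi/7))*conj(exp(2*I*pi/7)) + 1*(exp(4*I*pi/7))*conj(exp(-2*I*pi/7)) + 1*(exp(-2*I*pi/7))*conj(exp(-6*I*pi/7)) + 1*(exp(6*I*pi/7))*conj(exp(4*I*pi/7))]
      = (1/7)[(1) + (exp(-2*I*pi/7)) + (exp(-4*I*pi/7)) + (exp(-6*I*pi/7)) + (exp(6*I*pi/7)) + (exp(4*I*pi/7)) + (exp(2*I*pi/7))] = 0/7 = 0
  <chi_2*chi_2, chi_6> = (1/7)[1*(1)*conj(1) + 1*(exp(-6*I*pi/7))*conj(exp(-2*I*pi/7)) + 1*(exp(2*I*pi/7))*conj(exp(-4*I*pi/7)) + 1*(exp(-4*I*pi/7))*conj(exp(-6*I*pi/7)) + 1*(exp(4*I*pi/7))*conj(exp(6*I*pi/7)) + 1*(exp(-2*I*pi/7))*conj(exp(4*I*pi/7)) + 1*(exp(6*I*pi/7))*conj(exp(2*I*pi/7))]
      = (1/7)[(1) + (exp(-4*I*pi/7)) + (exp(6*I*pi/7)) + (exp(2*I*pi/7)) + (exp(-2*I*pi/7)) + (exp(-6*I*pi/7)) + (exp(4*I*pi/7))] = 0/7 = 0
(Exp terms are combined using exp(i*s)*conj(exp(i*t)) = exp(i*(s-t)), and sums of them are collapsed using the identity that for every m > 1 the m distinct m-th roots of unity sum to 0, e.g. 1 + exp(2*I*pi/3) + exp(-2*I*pi/3) = 0.)
Hence the multiplicities are chi_4: 1. Dimension check: dim(chi_2)*dim(chi_2) = 1*1 = 1 and sum (mult * dim) = 1*1 = 1.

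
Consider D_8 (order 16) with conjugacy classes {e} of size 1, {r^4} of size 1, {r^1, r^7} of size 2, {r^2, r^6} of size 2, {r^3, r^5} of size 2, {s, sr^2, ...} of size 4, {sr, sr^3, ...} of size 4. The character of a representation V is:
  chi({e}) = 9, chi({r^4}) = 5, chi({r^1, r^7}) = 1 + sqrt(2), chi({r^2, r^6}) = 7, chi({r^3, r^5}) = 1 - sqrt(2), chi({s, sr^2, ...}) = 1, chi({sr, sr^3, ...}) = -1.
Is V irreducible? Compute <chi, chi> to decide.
Not irreducible (reducible): <chi, chi> = 14 > 1.

Reasoning: <chi, chi> = (1/|G|) sum_C |C| * |chi(C)|^2 = (1/16)[1*|9|^2 + 1*|5|^2 + 2*|1 + sqrt(2)|^2 + 2*|7|^2 + 2*|1 - sqrt(2)|^2 + 4*|1|^2 + 4*|-1|^2]
  = (1/16)[(81) + (25) + (4*sqrt(2) + 6) + (98) + (6 - 4*sqrt(2)) + (4) + (4)] = 224/16 = 14.
A character is irreducible iff <chi, chi> = 1, so this representation is reducible.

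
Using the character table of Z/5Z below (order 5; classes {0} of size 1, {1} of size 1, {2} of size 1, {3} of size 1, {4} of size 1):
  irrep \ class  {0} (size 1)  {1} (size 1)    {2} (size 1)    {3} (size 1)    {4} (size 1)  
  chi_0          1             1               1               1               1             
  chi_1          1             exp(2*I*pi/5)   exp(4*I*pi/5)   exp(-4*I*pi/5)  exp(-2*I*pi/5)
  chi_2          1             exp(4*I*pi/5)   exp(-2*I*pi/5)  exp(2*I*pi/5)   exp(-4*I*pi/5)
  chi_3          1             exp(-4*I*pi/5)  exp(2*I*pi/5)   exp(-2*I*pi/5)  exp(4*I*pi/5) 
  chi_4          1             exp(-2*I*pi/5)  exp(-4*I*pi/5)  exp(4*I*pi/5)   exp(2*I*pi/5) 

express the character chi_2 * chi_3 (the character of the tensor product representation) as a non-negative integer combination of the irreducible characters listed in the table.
chi_2 tensor chi_3 = chi_0 (all other irreducibles have multiplicity 0).

Solution. The character of a tensor product is the pointwise product (chi_2 * chi_3)(C) = chi_2(C) * chi_3(C):
  {0}: (1)*(1), {1}: (exp(4*I*pi/5))*(exp(-4*I*pi/5)), {2}: (exp(-2*I*pi/5))*(exp(2*I*pi/5)), {3}: (exp(2*I*pi/5))*(exp(-2*I*pi/5)), {4}: (exp(-4*I*pi/5))*(exp(4*I*pi/5))
so (chi_2 * chi_3) takes values
  {0} -> 1, {1} -> 1, {2} -> 1, {3} -> 1, {4} -> 1.
Now take the inner product of this character with each irreducible chi from the table, <chi_2*chi_3, chi> = (1/5) sum_C |C| (chi_2*chi_3)(C) conj(chi(C)):
  <chi_2*chi_3, chi_0> = (1/5)[1*(1)*conj(1) + 1*(1)*conj(1) + 1*(1)*conj(1) + 1*(1)*conj(1) + 1*(1)*conj(1)]
      = (1/5)[(1) + (1) + (1) + (1) + (1)] = 5/5 = 1
  <chi_2*chi_3, chi_1> = (1/5)[1*(1)*conj(1) + 1*(1)*conj(exp(2*I*pi/5)) + 1*(1)*conj(exp(4*I*pi/5)) + 1*(1)*conj(exp(-4*I*pi/5)) + 1*(1)*conj(exp(-2*I*pi/5))]
      = (1/5)[(1) + (exp(-2*I*pi/5)) + (exp(-4*I*pi/5)) + (exp(4*I*pi/5)) + (exp(2*I*pi/5))] = 0/5 = 0
  <chi_2*chi_3, chi_2> = (1/5)[1*(1)*conj(1) + 1*(1)*conj(exp(4*I*pi/5)) + 1*(1)*conj(exp(-2*I*pi/5)) + 1*(1)*conj(exp(2*I*pi/5)) + 1*(1)*conj(exp(-4*I*pi/5))]
      = (1/5)[(1) + (exp(-4*I*pi/5)) + (exp(2*I*pi/5)) + (exp(-2*I*pi/5)) + (exp(4*I*pi/5))] = 0/5 = 0
  <chi_2*chi_3, chi_3> = (1/5)[1*(1)*conj(1) + 1*(1)*conj(exp(-4*I*pi/5)) + 1*(1)*conj(exp(2*I*pi/5)) + 1*(1)*conj(exp(-2*I*pi/5)) + 1*(1)*conj(exp(4*I*pi/5))]
      = (1/5)[(1) + (exp(4*I*pi/5)) + (exp(-2*I*pi/5)) + (exp(2*I*pi/5)) + (exp(-4*I*pi/5))] = 0/5 = 0
  <chi_2*chi_3, chi_4> = (1/5)[1*(1)*conj(1) + 1*(1)*conj(exp(-2*I*pi/5)) + 1*(1)*conj(exp(-4*I*pi/5)) + 1*(1)*conj(exp(4*I*pi/5)) + 1*(1)*conj(exp(2*I*pi/5))]
      = (1/5)[(1) + (exp(2*I*pi/5)) + (exp(4*I*pi/5)) + (exp(-4*I*pi/5)) + (exp(-2*I*pi/5))] = 0/5 = 0
(Exp terms are combined using exp(i*s)*conj(exp(i*t)) = exp(i*(s-t)), and sums of them are collapsed using the identity that for every m > 1 the m distinct m-th roots of unity sum to 0, e.g. 1 + exp(2*I*pi/3) + exp(-2*I*pi/3) = 0.)
Hence the multiplicities are chi_0: 1. Dimension check: dim(chi_2)*dim(chi_3) = 1*1 = 1 and sum (mult * dim) = 1*1 = 1.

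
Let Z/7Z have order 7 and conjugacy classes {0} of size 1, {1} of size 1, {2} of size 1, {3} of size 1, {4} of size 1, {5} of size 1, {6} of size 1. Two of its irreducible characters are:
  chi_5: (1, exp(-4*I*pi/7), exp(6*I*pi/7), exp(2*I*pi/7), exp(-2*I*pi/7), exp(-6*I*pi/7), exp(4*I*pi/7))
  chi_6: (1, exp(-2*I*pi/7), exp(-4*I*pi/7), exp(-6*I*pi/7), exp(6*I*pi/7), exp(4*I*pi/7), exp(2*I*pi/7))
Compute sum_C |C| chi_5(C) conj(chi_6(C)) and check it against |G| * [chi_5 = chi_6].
Sum = 0; so <chi_5, chi_6> = 0 (distinct irreducibles are orthogonal).

Compute term by term over conjugacy classes (|C| * chi_5(C) * conj(chi_6(C))):
  1*(1)*conj(1) + 1*(exp(-4*I*pi/7))*conj(exp(-2*I*pi/7)) + 1*(exp(6*I*pi/7))*conj(exp(-4*I*pi/7)) + 1*(exp(2*I*pi/7))*conj(exp(-6*I*pi/7)) + 1*(exp(-2*I*pi/7))*conj(exp(6*I*pi/7)) + 1*(exp(-6*I*pi/7))*conj(exp(4*I*pi/7)) + 1*(exp(4*I*pi/7))*conj(exp(2*I*pi/7))
  = (1) + (exp(-2*I*pi/7)) + (exp(-4*I*pi/7)) + (exp(-6*I*pi/7)) + (exp(6*I*pi/7)) + (exp(4*I*pi/7)) + (exp(2*I*pi/7))
  = 0.
(Exp terms are combined using exp(i*s)*conj(exp(i*t)) = exp(i*(s-t)), and sums of them are collapsed using the identity that for every m > 1 the m distinct m-th roots of unity sum to 0, e.g. 1 + exp(2*I*pi/3) + exp(-2*I*pi/3) = 0.)
Dividing by |G| = 7 gives 0/7 = 0, matching the row-orthogonality relation <chi_5, chi_6> = [chi_5 = chi_6].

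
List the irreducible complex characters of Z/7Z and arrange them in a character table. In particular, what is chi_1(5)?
Character table of Z/7Z (irreps indexed chi_0,...,chi_6 with chi_k(m) = zeta_7^(k*m), zeta_7 = exp(2*pi*i/7)):
  irrep \ class  {0} (size 1)  {1} (size 1)    {2} (size 1)    {3} (size 1)    {4} (size 1)    {5} (size 1)    {6} (size 1)  
  chi_0          1             1               1               1               1               1               1             
  chi_1          1             exp(2*I*pi/7)   exp(4*I*pi/7)   exp(6*I*pi/7)   exp(-6*I*pi/7)  exp(-4*I*pi/7)  exp(-2*I*pi/7)
  chi_2          1             exp(4*I*pi/7)   exp(-6*I*pi/7)  exp(-2*I*pi/7)  exp(2*I*pi/7)   exp(6*I*pi/7)   exp(-4*I*pi/7)
  chi_3          1             exp(6*I*pi/7)   exp(-2*I*pi/7)  exp(4*I*pi/7)   exp(-4*I*pi/7)  exp(2*I*pi/7)   exp(-6*I*pi/7)
  chi_4          1             exp(-6*I*pi/7)  exp(2*I*pi/7)   exp(-4*I*pi/7)  exp(4*I*pi/7)   exp(-2*I*pi/7)  exp(6*I*pi/7) 
  chi_5          1             exp(-4*I*pi/7)  exp(6*I*pi/7)   exp(2*I*pi/7)   exp(-2*I*pi/7)  exp(-6*I*pi/7)  exp(4*I*pi/7) 
  chi_6          1             exp(-2*I*pi/7)  exp(-4*I*pi/7)  exp(-6*I*pi/7)  exp(6*I*pi/7)   exp(4*I*pi/7)   exp(2*I*pi/7) 

Spot check: chi_1(5) = zeta_7^(1*5) = zeta_7^5 = exp(-4*I*pi/7).

Derivation: Z/7Z is abelian, so all 7 irreducible complex representations are 1-dimensional. They are given by chi_k(m) = zeta_7^(k*m) for k = 0,...,6. Row orthogonality: sum_m chi_k(m) conj(chi_l(m)) = 7 * [k = l].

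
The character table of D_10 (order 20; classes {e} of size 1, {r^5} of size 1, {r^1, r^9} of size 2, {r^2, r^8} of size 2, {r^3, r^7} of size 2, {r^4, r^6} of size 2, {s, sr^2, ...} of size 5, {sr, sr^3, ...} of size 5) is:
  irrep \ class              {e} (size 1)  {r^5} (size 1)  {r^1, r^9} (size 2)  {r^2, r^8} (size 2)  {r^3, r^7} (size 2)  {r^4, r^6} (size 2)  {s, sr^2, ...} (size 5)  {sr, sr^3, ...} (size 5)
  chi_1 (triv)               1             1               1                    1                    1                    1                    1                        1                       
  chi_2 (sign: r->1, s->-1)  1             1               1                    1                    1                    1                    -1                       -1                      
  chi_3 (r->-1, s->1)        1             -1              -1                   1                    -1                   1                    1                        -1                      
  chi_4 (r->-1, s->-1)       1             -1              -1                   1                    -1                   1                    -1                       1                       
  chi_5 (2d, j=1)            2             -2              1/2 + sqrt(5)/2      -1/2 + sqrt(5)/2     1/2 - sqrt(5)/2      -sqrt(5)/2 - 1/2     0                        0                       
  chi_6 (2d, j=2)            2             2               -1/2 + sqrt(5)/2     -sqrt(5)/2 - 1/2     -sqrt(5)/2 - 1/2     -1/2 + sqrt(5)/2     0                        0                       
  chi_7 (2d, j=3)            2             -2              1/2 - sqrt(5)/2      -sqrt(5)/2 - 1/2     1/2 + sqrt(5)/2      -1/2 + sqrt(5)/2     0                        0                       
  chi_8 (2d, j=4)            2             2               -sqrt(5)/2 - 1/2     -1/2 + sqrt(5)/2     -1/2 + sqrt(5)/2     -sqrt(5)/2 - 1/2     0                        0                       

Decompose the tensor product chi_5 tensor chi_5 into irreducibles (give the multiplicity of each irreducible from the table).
chi_5 tensor chi_5 = chi_1 + chi_2 + chi_6 (all other irreducibles have multiplicity 0).

Derivation: The character of a tensor product is the pointwise product (chi_5 * chi_5)(C) = chi_5(C) * chi_5(C):
  {e}: (2)*(2), {r^5}: (-2)*(-2), {r^1, r^9}: (1/2 + sqrt(5)/2)*(1/2 + sqrt(5)/2), {r^2, r^8}: (-1/2 + sqrt(5)/2)*(-1/2 + sqrt(5)/2), {r^3, r^7}: (1/2 - sqrt(5)/2)*(1/2 - sqrt(5)/2), {r^4, r^6}: (-sqrt(5)/2 - 1/2)*(-sqrt(5)/2 - 1/2), {s, sr^2, ...}: (0)*(0), {sr, sr^3, ...}: (0)*(0)
so (chi_5 * chi_5) takes values
  {e} -> 4, {r^5} -> 4, {r^1, r^9} -> sqrt(5)/2 + 3/2, {r^2, r^8} -> 3/2 - sqrt(5)/2, {r^3, r^7} -> 3/2 - sqrt(5)/2, {r^4, r^6} -> sqrt(5)/2 + 3/2, {s, sr^2, ...} -> 0, {sr, sr^3, ...} -> 0.
Now take the inner product of this character with each irreducible chi from the table, <chi_5*chi_5, chi> = (1/20) sum_C |C| (chi_5*chi_5)(C) conj(chi(C)):
  <chi_5*chi_5, chi_1> = (1/20)[1*(4)*conj(1) + 1*(4)*conj(1) + 2*(sqrt(5)/2 + 3/2)*conj(1) + 2*(3/2 - sqrt(5)/2)*conj(1) + 2*(3/2 - sqrt(5)/2)*conj(1) + 2*(sqrt(5)/2 + 3/2)*conj(1) + 5*(0)*conj(1) + 5*(0)*conj(1)]
      = (1/20)[(4) + (4) + (sqrt(5) + 3) + (3 - sqrt(5)) + (3 - sqrt(5)) + (sqrt(5) + 3) + (0) + (0)] = 20/20 = 1
  <chi_5*chi_5, chi_2> = (1/20)[1*(4)*conj(1) + 1*(4)*conj(1) + 2*(sqrt(5)/2 + 3/2)*conj(1) + 2*(3/2 - sqrt(5)/2)*conj(1) + 2*(3/2 - sqrt(5)/2)*conj(1) + 2*(sqrt(5)/2 + 3/2)*conj(1) + 5*(0)*conj(-1) + 5*(0)*conj(-1)]
      = (1/20)[(4) + (4) + (sqrt(5) + 3) + (3 - sqrt(5)) + (3 - sqrt(5)) + (sqrt(5) + 3) + (0) + (0)] = 20/20 = 1
  <chi_5*chi_5, chi_3> = (1/20)[1*(4)*conj(1) + 1*(4)*conj(-1) + 2*(sqrt(5)/2 + 3/2)*conj(-1) + 2*(3/2 - sqrt(5)/2)*conj(1) + 2*(3/2 - sqrt(5)/2)*conj(-1) + 2*(sqrt(5)/2 + 3/2)*conj(1) + 5*(0)*conj(1) + 5*(0)*conj(-1)]
      = (1/20)[(4) + (-4) + (-3 - sqrt(5)) + (3 - sqrt(5)) + (-3 + sqrt(5)) + (sqrt(5) + 3) + (0) + (0)] = 0/20 = 0
  <chi_5*chi_5, chi_4> = (1/20)[1*(4)*conj(1) + 1*(4)*conj(-1) + 2*(sqrt(5)/2 + 3/2)*conj(-1) + 2*(3/2 - sqrt(5)/2)*conj(1) + 2*(3/2 - sqrt(5)/2)*conj(-1) + 2*(sqrt(5)/2 + 3/2)*conj(1) + 5*(0)*conj(-1) + 5*(0)*conj(1)]
      = (1/20)[(4) + (-4) + (-3 - sqrt(5)) + (3 - sqrt(5)) + (-3 + sqrt(5)) + (sqrt(5) + 3) + (0) + (0)] = 0/20 = 0
  <chi_5*chi_5, chi_5> = (1/20)[1*(4)*conj(2) + 1*(4)*conj(-2) + 2*(sqrt(5)/2 + 3/2)*conj(1/2 + sqrt(5)/2) + 2*(3/2 - sqrt(5)/2)*conj(-1/2 + sqrt(5)/2) + 2*(3/2 - sqrt(5)/2)*conj(1/2 - sqrt(5)/2) + 2*(sqrt(5)/2 + 3/2)*conj(-sqrt(5)/2 - 1/2) + 5*(0)*conj(0) + 5*(0)*conj(0)]
      = (1/20)[(8) + (-8) + (4 + 2*sqrt(5)) + (-4 + 2*sqrt(5)) + (4 - 2*sqrt(5)) + (-2*sqrt(5) - 4) + (0) + (0)] = 0/20 = 0
  <chi_5*chi_5, chi_6> = (1/20)[1*(4)*conj(2) + 1*(4)*conj(2) + 2*(sqrt(5)/2 + 3/2)*conj(-1/2 + sqrt(5)/2) + 2*(3/2 - sqrt(5)/2)*conj(-sqrt(5)/2 - 1/2) + 2*(3/2 - sqrt(5)/2)*conj(-sqrt(5)/2 - 1/2) + 2*(sqrt(5)/2 + 3/2)*conj(-1/2 + sqrt(5)/2) + 5*(0)*conj(0) + 5*(0)*conj(0)]
      = (1/20)[(8) + (8) + (1 + sqrt(5)) + (1 - sqrt(5)) + (1 - sqrt(5)) + (1 + sqrt(5)) + (0) + (0)] = 20/20 = 1
  <chi_5*chi_5, chi_7> = (1/20)[1*(4)*conj(2) + 1*(4)*conj(-2) + 2*(sqrt(5)/2 + 3/2)*conj(1/2 - sqrt(5)/2) + 2*(3/2 - sqrt(5)/2)*conj(-sqrt(5)/2 - 1/2) + 2*(3/2 - sqrt(5)/2)*conj(1/2 + sqrt(5)/2) + 2*(sqrt(5)/2 + 3/2)*conj(-1/2 + sqrt(5)/2) + 5*(0)*conj(0) + 5*(0)*conj(0)]
      = (1/20)[(8) + (-8) + (-sqrt(5) - 1) + (1 - sqrt(5)) + (-1 + sqrt(5)) + (1 + sqrt(5)) + (0) + (0)] = 0/20 = 0
  <chi_5*chi_5, chi_8> = (1/20)[1*(4)*conj(2) + 1*(4)*conj(2) + 2*(sqrt(5)/2 + 3/2)*conj(-sqrt(5)/2 - 1/2) + 2*(3/2 - sqrt(5)/2)*conj(-1/2 + sqrt(5)/2) + 2*(3/2 - sqrt(5)/2)*conj(-1/2 + sqrt(5)/2) + 2*(sqrt(5)/2 + 3/2)*conj(-sqrt(5)/2 - 1/2) + 5*(0)*conj(0) + 5*(0)*conj(0)]
      = (1/20)[(8) + (8) + (-2*sqrt(5) - 4) + (-4 + 2*sqrt(5)) + (-4 + 2*sqrt(5)) + (-2*sqrt(5) - 4) + (0) + (0)] = 0/20 = 0
Hence the multiplicities are chi_1: 1, chi_2: 1, chi_6: 1. Dimension check: dim(chi_5)*dim(chi_5) = 2*2 = 4 and sum (mult * dim) = 1*1 + 1*1 + 1*2 = 4.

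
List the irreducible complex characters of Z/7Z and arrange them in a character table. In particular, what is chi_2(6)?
Character table of Z/7Z (irreps indexed chi_0,...,chi_6 with chi_k(m) = zeta_7^(k*m), zeta_7 = exp(2*pi*i/7)):
  irrep \ class  {0} (size 1)  {1} (size 1)    {2} (size 1)    {3} (size 1)    {4} (size 1)    {5} (size 1)    {6} (size 1)  
  chi_0          1             1               1               1               1               1               1             
  chi_1          1             exp(2*I*pi/7)   exp(4*I*pi/7)   exp(6*I*pi/7)   exp(-6*I*pi/7)  exp(-4*I*pi/7)  exp(-2*I*pi/7)
  chi_2          1             exp(4*I*pi/7)   exp(-6*I*pi/7)  exp(-2*I*pi/7)  exp(2*I*pi/7)   exp(6*I*pi/7)   exp(-4*I*pi/7)
  chi_3          1             exp(6*I*pi/7)   exp(-2*I*pi/7)  exp(4*I*pi/7)   exp(-4*I*pi/7)  exp(2*I*pi/7)   exp(-6*I*pi/7)
  chi_4          1             exp(-6*I*pi/7)  exp(2*I*pi/7)   exp(-4*I*pi/7)  exp(4*I*pi/7)   exp(-2*I*pi/7)  exp(6*I*pi/7) 
  chi_5          1             exp(-4*I*pi/7)  exp(6*I*pi/7)   exp(2*I*pi/7)   exp(-2*I*pi/7)  exp(-6*I*pi/7)  exp(4*I*pi/7) 
  chi_6          1             exp(-2*I*pi/7)  exp(-4*I*pi/7)  exp(-6*I*pi/7)  exp(6*I*pi/7)   exp(4*I*pi/7)   exp(2*I*pi/7) 

Spot check: chi_2(6) = zeta_7^(2*6) = zeta_7^12 = exp(-4*I*pi/7).

Reasoning: Z/7Z is abelian, so all 7 irreducible complex representations are 1-dimensional. They are given by chi_k(m) = zeta_7^(k*m) for k = 0,...,6. Row orthogonality: sum_m chi_k(m) conj(chi_l(m)) = 7 * [k = l].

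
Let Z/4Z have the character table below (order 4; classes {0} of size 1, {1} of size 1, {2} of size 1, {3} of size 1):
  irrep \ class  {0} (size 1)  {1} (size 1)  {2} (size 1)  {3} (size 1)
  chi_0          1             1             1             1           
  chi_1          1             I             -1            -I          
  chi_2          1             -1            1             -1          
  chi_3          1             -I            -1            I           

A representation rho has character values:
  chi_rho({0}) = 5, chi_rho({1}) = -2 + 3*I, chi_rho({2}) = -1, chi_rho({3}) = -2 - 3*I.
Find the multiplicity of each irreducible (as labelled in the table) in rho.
Multiplicities: chi_0: 0, chi_1: 3, chi_2: 2, chi_3: 0.

Reasoning: Use <chi_rho, chi> = (1/|G|) sum_C |C| * chi_rho(C) * conj(chi(C)) with |G| = 4 for each irreducible chi in the table:
  <chi_rho, chi_0> = (1/4)[1*(5)*conj(1) + 1*(-2 + 3*I)*conj(1) + 1*(-1)*conj(1) + 1*(-2 - 3*I)*conj(1)]
      = (1/4)[(5) + (-2 + 3*I) + (-1) + (-2 - 3*I)] = 0/4 = 0
  <chi_rho, chi_1> = (1/4)[1*(5)*conj(1) + 1*(-2 + 3*I)*conj(I) + 1*(-1)*conj(-1) + 1*(-2 - 3*I)*conj(-I)]
      = (1/4)[(5) + (3 + 2*I) + (1) + (3 - 2*I)] = 12/4 = 3
  <chi_rho, chi_2> = (1/4)[1*(5)*conj(1) + 1*(-2 + 3*I)*conj(-1) + 1*(-1)*conj(1) + 1*(-2 - 3*I)*conj(-1)]
      = (1/4)[(5) + (2 - 3*I) + (-1) + (2 + 3*I)] = 8/4 = 2
  <chi_rho, chi_3> = (1/4)[1*(5)*conj(1) + 1*(-2 + 3*I)*conj(-I) + 1*(-1)*conj(-1) + 1*(-2 - 3*I)*conj(I)]
      = (1/4)[(5) + (-3 - 2*I) + (1) + (-3 + 2*I)] = 0/4 = 0
(Exp terms are combined using exp(i*s)*conj(exp(i*t)) = exp(i*(s-t)), and sums of them are collapsed using the identity that for every m > 1 the m distinct m-th roots of unity sum to 0, e.g. 1 + exp(2*I*pi/3) + exp(-2*I*pi/3) = 0.)
Dimension check: dim(rho) = sum (mult * dim) = 0*1 + 3*1 + 2*1 + 0*1 = 5 = chi_rho(e) = 5.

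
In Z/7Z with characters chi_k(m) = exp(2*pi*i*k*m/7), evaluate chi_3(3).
chi_3(3) = zeta_7^9 = exp(4*I*pi/7)

Reasoning: chi_3(3) = zeta_7^(3*3) = zeta_7^9. Since zeta_7^7 = 1, this equals zeta_7^2 = exp(2*pi*i*2/7) = exp(4*I*pi/7).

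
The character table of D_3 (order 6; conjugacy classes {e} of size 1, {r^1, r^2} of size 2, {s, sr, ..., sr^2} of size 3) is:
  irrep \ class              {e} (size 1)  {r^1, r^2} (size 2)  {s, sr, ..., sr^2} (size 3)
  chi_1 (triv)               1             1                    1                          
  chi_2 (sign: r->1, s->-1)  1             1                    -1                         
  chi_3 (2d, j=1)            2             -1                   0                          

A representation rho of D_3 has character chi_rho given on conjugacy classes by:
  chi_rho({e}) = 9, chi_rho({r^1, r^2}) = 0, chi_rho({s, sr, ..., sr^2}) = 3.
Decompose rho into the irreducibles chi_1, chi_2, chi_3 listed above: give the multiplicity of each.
Multiplicities: chi_1: 3, chi_2: 0, chi_3: 3.

Why: Use <chi_rho, chi> = (1/|G|) sum_C |C| * chi_rho(C) * conj(chi(C)) with |G| = 6 for each irreducible chi in the table:
  <chi_rho, chi_1> = (1/6)[1*(9)*conj(1) + 2*(0)*conj(1) + 3*(3)*conj(1)]
      = (1/6)[(9) + (0) + (9)] = 18/6 = 3
  <chi_rho, chi_2> = (1/6)[1*(9)*conj(1) + 2*(0)*conj(1) + 3*(3)*conj(-1)]
      = (1/6)[(9) + (0) + (-9)] = 0/6 = 0
  <chi_rho, chi_3> = (1/6)[1*(9)*conj(2) + 2*(0)*conj(-1) + 3*(3)*conj(0)]
      = (1/6)[(18) + (0) + (0)] = 18/6 = 3
Dimension check: dim(rho) = sum (mult * dim) = 3*1 + 0*1 + 3*2 = 9 = chi_rho(e) = 9.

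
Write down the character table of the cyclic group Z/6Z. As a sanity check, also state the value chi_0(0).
Character table of Z/6Z (irreps indexed chi_0,...,chi_5 with chi_k(m) = zeta_6^(k*m), zeta_6 = exp(2*pi*i/6)):
  irrep \ class  {0} (size 1)  {1} (size 1)    {2} (size 1)    {3} (size 1)  {4} (size 1)    {5} (size 1)  
  chi_0          1             1               1               1             1               1             
  chi_1          1             exp(I*pi/3)     exp(2*I*pi/3)   -1            exp(-2*I*pi/3)  exp(-I*pi/3)  
  chi_2          1             exp(2*I*pi/3)   exp(-2*I*pi/3)  1             exp(2*I*pi/3)   exp(-2*I*pi/3)
  chi_3          1             -1              1               -1            1               -1            
  chi_4          1             exp(-2*I*pi/3)  exp(2*I*pi/3)   1             exp(-2*I*pi/3)  exp(2*I*pi/3) 
  chi_5          1             exp(-I*pi/3)    exp(-2*I*pi/3)  -1            exp(2*I*pi/3)   exp(I*pi/3)   

Spot check: chi_0(0) = zeta_6^(0*0) = zeta_6^0 = 1.

Solution. Z/6Z is abelian, so all 6 irreducible complex representations are 1-dimensional. They are given by chi_k(m) = zeta_6^(k*m) for k = 0,...,5. Row orthogonality: sum_m chi_k(m) conj(chi_l(m)) = 6 * [k = l].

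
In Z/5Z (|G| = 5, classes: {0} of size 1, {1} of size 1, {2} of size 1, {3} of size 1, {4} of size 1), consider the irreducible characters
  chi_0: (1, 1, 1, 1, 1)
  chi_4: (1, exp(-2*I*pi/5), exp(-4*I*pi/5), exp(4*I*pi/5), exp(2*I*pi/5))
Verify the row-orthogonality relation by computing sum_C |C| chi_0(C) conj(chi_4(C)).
Sum = 0; so <chi_0, chi_4> = 0 (distinct irreducibles are orthogonal).

Proof sketch: Compute term by term over conjugacy classes (|C| * chi_0(C) * conj(chi_4(C))):
  1*(1)*conj(1) + 1*(1)*conj(exp(-2*I*pi/5)) + 1*(1)*conj(exp(-4*I*pi/5)) + 1*(1)*conj(exp(4*I*pi/5)) + 1*(1)*conj(exp(2*I*pi/5))
  = (1) + (exp(2*I*pi/5)) + (exp(4*I*pi/5)) + (exp(-4*I*pi/5)) + (exp(-2*I*pi/5))
  = 0.
(Exp terms are combined using exp(i*s)*conj(exp(i*t)) = exp(i*(s-t)), and sums of them are collapsed using the identity that for every m > 1 the m distinct m-th roots of unity sum to 0, e.g. 1 + exp(2*I*pi/3) + exp(-2*I*pi/3) = 0.)
Dividing by |G| = 5 gives 0/5 = 0, matching the row-orthogonality relation <chi_0, chi_4> = [chi_0 = chi_4].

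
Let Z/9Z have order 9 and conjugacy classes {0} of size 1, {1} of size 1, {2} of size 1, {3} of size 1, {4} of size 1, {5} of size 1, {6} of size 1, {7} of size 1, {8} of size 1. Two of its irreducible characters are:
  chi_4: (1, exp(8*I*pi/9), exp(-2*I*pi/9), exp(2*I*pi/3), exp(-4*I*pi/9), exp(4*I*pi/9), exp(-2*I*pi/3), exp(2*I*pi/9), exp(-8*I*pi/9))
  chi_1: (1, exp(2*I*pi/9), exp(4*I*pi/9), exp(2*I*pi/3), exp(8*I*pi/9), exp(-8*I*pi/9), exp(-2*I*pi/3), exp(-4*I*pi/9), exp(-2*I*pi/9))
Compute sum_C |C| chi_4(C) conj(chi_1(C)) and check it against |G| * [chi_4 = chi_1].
Sum = 0; so <chi_4, chi_1> = 0 (distinct irreducibles are orthogonal).

Reasoning: Compute term by term over conjugacy classes (|C| * chi_4(C) * conj(chi_1(C))):
  1*(1)*conj(1) + 1*(exp(8*I*pi/9))*conj(exp(2*I*pi/9)) + 1*(exp(-2*I*pi/9))*conj(exp(4*I*pi/9)) + 1*(exp(2*I*pi/3))*conj(exp(2*I*pi/3)) + 1*(exp(-4*I*pi/9))*conj(exp(8*I*pi/9)) + 1*(exp(4*I*pi/9))*conj(exp(-8*I*pi/9)) + 1*(exp(-2*I*pi/3))*conj(exp(-2*I*pi/3)) + 1*(exp(2*I*pi/9))*conj(exp(-4*I*pi/9)) + 1*(exp(-8*I*pi/9))*conj(exp(-2*I*pi/9))
  = (1) + (exp(2*I*pi/3)) + (exp(-2*I*pi/3)) + (1) + (exp(2*I*pi/3)) + (exp(-2*I*pi/3)) + (1) + (exp(2*I*pi/3)) + (exp(-2*I*pi/3))
  = 0.
(Exp terms are combined using exp(i*s)*conj(exp(i*t)) = exp(i*(s-t)), and sums of them are collapsed using the identity that for every m > 1 the m distinct m-th roots of unity sum to 0, e.g. 1 + exp(2*I*pi/3) + exp(-2*I*pi/3) = 0.)
Dividing by |G| = 9 gives 0/9 = 0, matching the row-orthogonality relation <chi_4, chi_1> = [chi_4 = chi_1].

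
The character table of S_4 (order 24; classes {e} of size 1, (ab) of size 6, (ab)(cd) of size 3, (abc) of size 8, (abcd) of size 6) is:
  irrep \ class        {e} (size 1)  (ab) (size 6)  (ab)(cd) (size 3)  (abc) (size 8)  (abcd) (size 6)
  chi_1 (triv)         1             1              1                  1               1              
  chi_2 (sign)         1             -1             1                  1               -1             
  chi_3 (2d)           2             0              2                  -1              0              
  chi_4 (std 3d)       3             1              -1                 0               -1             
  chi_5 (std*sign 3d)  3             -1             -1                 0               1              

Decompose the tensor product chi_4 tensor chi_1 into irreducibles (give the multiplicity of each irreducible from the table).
chi_4 tensor chi_1 = chi_4 (all other irreducibles have multiplicity 0).

Proof sketch: The character of a tensor product is the pointwise product (chi_4 * chi_1)(C) = chi_4(C) * chi_1(C):
  {e}: (3)*(1), (ab): (1)*(1), (ab)(cd): (-1)*(1), (abc): (0)*(1), (abcd): (-1)*(1)
so (chi_4 * chi_1) takes values
  {e} -> 3, (ab) -> 1, (ab)(cd) -> -1, (abc) -> 0, (abcd) -> -1.
Now take the inner product of this character with each irreducible chi from the table, <chi_4*chi_1, chi> = (1/24) sum_C |C| (chi_4*chi_1)(C) conj(chi(C)):
  <chi_4*chi_1, chi_1> = (1/24)[1*(3)*conj(1) + 6*(1)*conj(1) + 3*(-1)*conj(1) + 8*(0)*conj(1) + 6*(-1)*conj(1)]
      = (1/24)[(3) + (6) + (-3) + (0) + (-6)] = 0/24 = 0
  <chi_4*chi_1, chi_2> = (1/24)[1*(3)*conj(1) + 6*(1)*conj(-1) + 3*(-1)*conj(1) + 8*(0)*conj(1) + 6*(-1)*conj(-1)]
      = (1/24)[(3) + (-6) + (-3) + (0) + (6)] = 0/24 = 0
  <chi_4*chi_1, chi_3> = (1/24)[1*(3)*conj(2) + 6*(1)*conj(0) + 3*(-1)*conj(2) + 8*(0)*conj(-1) + 6*(-1)*conj(0)]
      = (1/24)[(6) + (0) + (-6) + (0) + (0)] = 0/24 = 0
  <chi_4*chi_1, chi_4> = (1/24)[1*(3)*conj(3) + 6*(1)*conj(1) + 3*(-1)*conj(-1) + 8*(0)*conj(0) + 6*(-1)*conj(-1)]
      = (1/24)[(9) + (6) + (3) + (0) + (6)] = 24/24 = 1
  <chi_4*chi_1, chi_5> = (1/24)[1*(3)*conj(3) + 6*(1)*conj(-1) + 3*(-1)*conj(-1) + 8*(0)*conj(0) + 6*(-1)*conj(1)]
      = (1/24)[(9) + (-6) + (3) + (0) + (-6)] = 0/24 = 0
Hence the multiplicities are chi_4: 1. Dimension check: dim(chi_4)*dim(chi_1) = 3*1 = 3 and sum (mult * dim) = 1*3 = 3.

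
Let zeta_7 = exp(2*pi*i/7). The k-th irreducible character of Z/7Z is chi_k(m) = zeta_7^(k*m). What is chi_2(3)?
chi_2(3) = zeta_7^6 = exp(-2*I*pi/7)

Solution. chi_2(3) = zeta_7^(2*3) = zeta_7^6. Since zeta_7^7 = 1, this equals zeta_7^6 = exp(2*pi*i*6/7) = exp(-2*I*pi/7).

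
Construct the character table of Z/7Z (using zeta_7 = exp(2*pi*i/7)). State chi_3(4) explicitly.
Character table of Z/7Z (irreps indexed chi_0,...,chi_6 with chi_k(m) = zeta_7^(k*m), zeta_7 = exp(2*pi*i/7)):
  irrep \ class  {0} (size 1)  {1} (size 1)    {2} (size 1)    {3} (size 1)    {4} (size 1)    {5} (size 1)    {6} (size 1)  
  chi_0          1             1               1               1               1               1               1             
  chi_1          1             exp(2*I*pi/7)   exp(4*I*pi/7)   exp(6*I*pi/7)   exp(-6*I*pi/7)  exp(-4*I*pi/7)  exp(-2*I*pi/7)
  chi_2          1             exp(4*I*pi/7)   exp(-6*I*pi/7)  exp(-2*I*pi/7)  exp(2*I*pi/7)   exp(6*I*pi/7)   exp(-4*I*pi/7)
  chi_3          1             exp(6*I*pi/7)   exp(-2*I*pi/7)  exp(4*I*pi/7)   exp(-4*I*pi/7)  exp(2*I*pi/7)   exp(-6*I*pi/7)
  chi_4          1             exp(-6*I*pi/7)  exp(2*I*pi/7)   exp(-4*I*pi/7)  exp(4*I*pi/7)   exp(-2*I*pi/7)  exp(6*I*pi/7) 
  chi_5          1             exp(-4*I*pi/7)  exp(6*I*pi/7)   exp(2*I*pi/7)   exp(-2*I*pi/7)  exp(-6*I*pi/7)  exp(4*I*pi/7) 
  chi_6          1             exp(-2*I*pi/7)  exp(-4*I*pi/7)  exp(-6*I*pi/7)  exp(6*I*pi/7)   exp(4*I*pi/7)   exp(2*I*pi/7) 

Spot check: chi_3(4) = zeta_7^(3*4) = zeta_7^12 = exp(-4*I*pi/7).

Derivation: Z/7Z is abelian, so all 7 irreducible complex representations are 1-dimensional. They are given by chi_k(m) = zeta_7^(k*m) for k = 0,...,6. Row orthogonality: sum_m chi_k(m) conj(chi_l(m)) = 7 * [k = l].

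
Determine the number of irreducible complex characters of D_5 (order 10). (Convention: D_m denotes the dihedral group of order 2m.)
4

Explanation: The number of irreducible complex representations of a finite group equals its number of conjugacy classes. D_5 has 4 conjugacy classes ((n+3)/2 for n odd), so D_5 (order 10) has exactly 4 irreducible complex representations.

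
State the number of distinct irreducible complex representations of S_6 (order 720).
11

Details: The number of irreducible complex representations of a finite group equals its number of conjugacy classes. Conjugacy classes in S_6 correspond to cycle types, i.e. partitions of 6; there are p(6) = 11 of them, so S_6 (order 720) has exactly 11 irreducible complex representations.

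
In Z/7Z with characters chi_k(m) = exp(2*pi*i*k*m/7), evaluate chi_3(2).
chi_3(2) = zeta_7^6 = exp(-2*I*pi/7)

Details: chi_3(2) = zeta_7^(3*2) = zeta_7^6. Since zeta_7^7 = 1, this equals zeta_7^6 = exp(2*pi*i*6/7) = exp(-2*I*pi/7).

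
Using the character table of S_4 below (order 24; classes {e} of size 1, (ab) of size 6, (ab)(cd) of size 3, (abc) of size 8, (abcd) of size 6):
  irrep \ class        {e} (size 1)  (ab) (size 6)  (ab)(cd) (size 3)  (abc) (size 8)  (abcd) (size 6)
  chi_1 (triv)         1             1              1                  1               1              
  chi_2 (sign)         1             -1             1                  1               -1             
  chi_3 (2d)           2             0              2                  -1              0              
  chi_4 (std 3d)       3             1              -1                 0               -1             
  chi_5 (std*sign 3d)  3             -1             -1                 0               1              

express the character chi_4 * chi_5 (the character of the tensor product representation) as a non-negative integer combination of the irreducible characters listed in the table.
chi_4 tensor chi_5 = chi_2 + chi_3 + chi_4 + chi_5 (all other irreducibles have multiplicity 0).

Derivation: The character of a tensor product is the pointwise product (chi_4 * chi_5)(C) = chi_4(C) * chi_5(C):
  {e}: (3)*(3), (ab): (1)*(-1), (ab)(cd): (-1)*(-1), (abc): (0)*(0), (abcd): (-1)*(1)
so (chi_4 * chi_5) takes values
  {e} -> 9, (ab) -> -1, (ab)(cd) -> 1, (abc) -> 0, (abcd) -> -1.
Now take the inner product of this character with each irreducible chi from the table, <chi_4*chi_5, chi> = (1/24) sum_C |C| (chi_4*chi_5)(C) conj(chi(C)):
  <chi_4*chi_5, chi_1> = (1/24)[1*(9)*conj(1) + 6*(-1)*conj(1) + 3*(1)*conj(1) + 8*(0)*conj(1) + 6*(-1)*conj(1)]
      = (1/24)[(9) + (-6) + (3) + (0) + (-6)] = 0/24 = 0
  <chi_4*chi_5, chi_2> = (1/24)[1*(9)*conj(1) + 6*(-1)*conj(-1) + 3*(1)*conj(1) + 8*(0)*conj(1) + 6*(-1)*conj(-1)]
      = (1/24)[(9) + (6) + (3) + (0) + (6)] = 24/24 = 1
  <chi_4*chi_5, chi_3> = (1/24)[1*(9)*conj(2) + 6*(-1)*conj(0) + 3*(1)*conj(2) + 8*(0)*conj(-1) + 6*(-1)*conj(0)]
      = (1/24)[(18) + (0) + (6) + (0) + (0)] = 24/24 = 1
  <chi_4*chi_5, chi_4> = (1/24)[1*(9)*conj(3) + 6*(-1)*conj(1) + 3*(1)*conj(-1) + 8*(0)*conj(0) + 6*(-1)*conj(-1)]
      = (1/24)[(27) + (-6) + (-3) + (0) + (6)] = 24/24 = 1
  <chi_4*chi_5, chi_5> = (1/24)[1*(9)*conj(3) + 6*(-1)*conj(-1) + 3*(1)*conj(-1) + 8*(0)*conj(0) + 6*(-1)*conj(1)]
      = (1/24)[(27) + (6) + (-3) + (0) + (-6)] = 24/24 = 1
Hence the multiplicities are chi_2: 1, chi_3: 1, chi_4: 1, chi_5: 1. Dimension check: dim(chi_4)*dim(chi_5) = 3*3 = 9 and sum (mult * dim) = 1*1 + 1*2 + 1*3 + 1*3 = 9.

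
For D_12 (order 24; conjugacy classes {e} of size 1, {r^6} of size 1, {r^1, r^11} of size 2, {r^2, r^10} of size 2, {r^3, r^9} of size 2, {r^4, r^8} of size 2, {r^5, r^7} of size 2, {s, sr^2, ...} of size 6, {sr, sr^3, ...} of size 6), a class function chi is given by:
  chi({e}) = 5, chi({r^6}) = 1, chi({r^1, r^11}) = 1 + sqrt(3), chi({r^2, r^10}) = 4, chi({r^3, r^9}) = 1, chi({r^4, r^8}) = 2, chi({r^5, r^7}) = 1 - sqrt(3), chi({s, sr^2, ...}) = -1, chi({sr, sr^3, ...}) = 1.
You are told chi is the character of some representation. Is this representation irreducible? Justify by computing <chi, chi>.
Not irreducible (reducible): <chi, chi> = 4 > 1.

Explanation: <chi, chi> = (1/|G|) sum_C |C| * |chi(C)|^2 = (1/24)[1*|5|^2 + 1*|1|^2 + 2*|1 + sqrt(3)|^2 + 2*|4|^2 + 2*|1|^2 + 2*|2|^2 + 2*|1 - sqrt(3)|^2 + 6*|-1|^2 + 6*|1|^2]
  = (1/24)[(25) + (1) + (4*sqrt(3) + 8) + (32) + (2) + (8) + (8 - 4*sqrt(3)) + (6) + (6)] = 96/24 = 4.
A character is irreducible iff <chi, chi> = 1, so this representation is reducible.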